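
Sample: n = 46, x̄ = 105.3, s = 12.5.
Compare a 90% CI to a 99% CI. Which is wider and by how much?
99% CI is wider by 3.73

df = 45
90% CI: t* = 1.679, (102.21, 108.39), width = 2 · t* · s/√n = 6.19
99% CI: t* = 2.690, (100.34, 110.26), width = 2 · t* · s/√n = 9.92

The 99% CI is wider by 9.92 - 6.19 = 3.73.
Higher confidence requires a wider interval.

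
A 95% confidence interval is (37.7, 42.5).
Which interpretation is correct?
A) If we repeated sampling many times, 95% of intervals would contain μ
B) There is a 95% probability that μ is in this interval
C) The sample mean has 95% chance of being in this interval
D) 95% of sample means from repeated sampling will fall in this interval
A

A) Correct — this is the frequentist long-run coverage interpretation.
B) Wrong — μ is fixed; the randomness lives in the interval, not in μ.
C) Wrong — x̄ is observed and sits in the interval by construction.
D) Wrong — coverage applies to intervals containing μ, not to future x̄ values.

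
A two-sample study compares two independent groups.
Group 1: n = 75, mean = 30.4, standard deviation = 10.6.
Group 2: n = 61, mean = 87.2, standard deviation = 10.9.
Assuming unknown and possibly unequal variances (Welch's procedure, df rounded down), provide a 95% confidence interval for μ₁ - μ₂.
(-60.47, -53.13)

Difference: x̄₁ - x̄₂ = -56.80
SE = √(s₁²/n₁ + s₂²/n₂) = √(10.6²/75 + 10.9²/61) = 1.8563
df = 126.92 → 126 (Welch–Satterthwaite, rounded down)
t* = 1.979

CI: -56.80 ± 1.979 · 1.8563 = -56.80 ± 3.67 = (-60.47, -53.13)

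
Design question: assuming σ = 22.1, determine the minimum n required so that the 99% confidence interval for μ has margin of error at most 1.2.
n ≥ 2251

For margin E ≤ 1.2:
n ≥ (z* · σ / E)²
n ≥ (2.576 · 22.1 / 1.2)²
n ≥ 2250.68

Minimum n = 2251 (rounding up)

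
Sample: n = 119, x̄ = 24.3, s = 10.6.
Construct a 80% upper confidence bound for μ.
μ ≤ 25.12

Upper bound (one-sided):
t* = 0.845 (one-sided for 80%)
Upper bound = x̄ + t* · s/√n = 24.3 + 0.845 · 10.6/√119 = 25.12

We are 80% confident that μ ≤ 25.12.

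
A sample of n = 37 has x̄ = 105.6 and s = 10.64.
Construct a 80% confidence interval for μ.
(103.32, 107.88)

t-interval (σ unknown):
df = n - 1 = 36
t* = 1.306 for 80% confidence

Margin of error = t* · s/√n = 1.306 · 10.64/√37 = 2.28

CI: (103.32, 107.88)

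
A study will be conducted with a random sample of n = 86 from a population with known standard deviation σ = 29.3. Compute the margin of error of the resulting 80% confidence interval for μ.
Margin of error = 4.05

Margin of error = z* · σ/√n
= 1.282 · 29.3/√86
= 1.282 · 29.3/9.2736
= 4.05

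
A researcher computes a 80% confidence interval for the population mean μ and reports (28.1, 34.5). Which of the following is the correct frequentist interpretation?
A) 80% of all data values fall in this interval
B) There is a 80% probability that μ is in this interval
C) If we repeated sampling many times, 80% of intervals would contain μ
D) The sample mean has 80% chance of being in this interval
C

A) Wrong — a CI is about the parameter μ, not individual data values.
B) Wrong — μ is fixed; the randomness lives in the interval, not in μ.
C) Correct — this is the frequentist long-run coverage interpretation.
D) Wrong — x̄ is observed and sits in the interval by construction.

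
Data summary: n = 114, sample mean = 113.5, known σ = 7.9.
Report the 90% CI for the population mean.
(112.28, 114.72)

z-interval (σ known):
z* = 1.645 for 90% confidence

Margin of error = z* · σ/√n = 1.645 · 7.9/√114 = 1.22

CI: (113.5 - 1.22, 113.5 + 1.22) = (112.28, 114.72)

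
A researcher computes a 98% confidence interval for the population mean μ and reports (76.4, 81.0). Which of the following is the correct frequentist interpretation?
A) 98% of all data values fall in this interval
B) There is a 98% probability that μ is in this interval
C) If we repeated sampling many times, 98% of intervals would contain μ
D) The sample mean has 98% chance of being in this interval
C

A) Wrong — a CI is about the parameter μ, not individual data values.
B) Wrong — μ is fixed; the randomness lives in the interval, not in μ.
C) Correct — this is the frequentist long-run coverage interpretation.
D) Wrong — x̄ is observed and sits in the interval by construction.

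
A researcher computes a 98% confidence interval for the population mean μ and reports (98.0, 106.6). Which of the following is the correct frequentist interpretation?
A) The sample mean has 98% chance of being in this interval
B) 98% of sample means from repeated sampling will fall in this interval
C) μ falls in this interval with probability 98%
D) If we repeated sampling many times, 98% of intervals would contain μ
D

A) Wrong — x̄ is observed and sits in the interval by construction.
B) Wrong — coverage applies to intervals containing μ, not to future x̄ values.
C) Wrong — μ is fixed; the randomness lives in the interval, not in μ.
D) Correct — this is the frequentist long-run coverage interpretation.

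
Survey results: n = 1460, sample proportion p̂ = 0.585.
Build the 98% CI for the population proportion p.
(0.555, 0.615)

Proportion CI:
SE = √(p̂(1-p̂)/n) = √(0.585 · 0.415 / 1460) = 0.01290

z* = 2.326
Margin = z* · SE = 2.326 · 0.01290 = 0.0300

CI: 0.585 ± 0.0300 = (0.555, 0.615)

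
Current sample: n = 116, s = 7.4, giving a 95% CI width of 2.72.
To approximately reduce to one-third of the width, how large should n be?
n ≈ 1044

CI width ∝ 1/√n
To reduce width by factor 3, need √n to grow by 3 → need 3² = 9 times as many samples.

Current: n = 116, width = 2.72
New: n = 1044, width ≈ 0.90

Width reduced by factor of 2.72/0.90 = 3.02.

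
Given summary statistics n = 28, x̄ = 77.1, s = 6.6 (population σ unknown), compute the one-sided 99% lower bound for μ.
μ ≥ 74.02

Lower bound (one-sided):
t* = 2.473 (one-sided for 99%)
Lower bound = x̄ - t* · s/√n = 77.1 - 2.473 · 6.6/√28 = 74.02

We are 99% confident that μ ≥ 74.02.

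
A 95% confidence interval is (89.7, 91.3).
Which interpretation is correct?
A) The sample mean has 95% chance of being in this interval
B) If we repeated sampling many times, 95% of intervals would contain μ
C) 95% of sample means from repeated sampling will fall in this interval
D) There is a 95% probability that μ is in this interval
B

A) Wrong — x̄ is observed and sits in the interval by construction.
B) Correct — this is the frequentist long-run coverage interpretation.
C) Wrong — coverage applies to intervals containing μ, not to future x̄ values.
D) Wrong — μ is fixed; the randomness lives in the interval, not in μ.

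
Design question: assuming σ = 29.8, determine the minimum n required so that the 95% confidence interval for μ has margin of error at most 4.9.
n ≥ 143

For margin E ≤ 4.9:
n ≥ (z* · σ / E)²
n ≥ (1.960 · 29.8 / 4.9)²
n ≥ 142.09

Minimum n = 143 (rounding up)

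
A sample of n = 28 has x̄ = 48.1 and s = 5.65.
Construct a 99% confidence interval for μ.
(45.14, 51.06)

t-interval (σ unknown):
df = n - 1 = 27
t* = 2.771 for 99% confidence

Margin of error = t* · s/√n = 2.771 · 5.65/√28 = 2.96

CI: (45.14, 51.06)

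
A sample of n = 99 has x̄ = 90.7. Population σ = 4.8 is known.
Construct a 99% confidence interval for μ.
(89.46, 91.94)

z-interval (σ known):
z* = 2.576 for 99% confidence

Margin of error = z* · σ/√n = 2.576 · 4.8/√99 = 1.24

CI: (90.7 - 1.24, 90.7 + 1.24) = (89.46, 91.94)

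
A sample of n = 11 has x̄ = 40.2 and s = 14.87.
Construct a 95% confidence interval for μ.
(30.21, 50.19)

t-interval (σ unknown):
df = n - 1 = 10
t* = 2.228 for 95% confidence

Margin of error = t* · s/√n = 2.228 · 14.87/√11 = 9.99

CI: (30.21, 50.19)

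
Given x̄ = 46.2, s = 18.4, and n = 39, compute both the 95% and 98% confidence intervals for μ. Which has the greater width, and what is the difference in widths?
98% CI is wider by 2.38

df = 38
95% CI: t* = 2.024, (40.24, 52.16), width = 2 · t* · s/√n = 11.93
98% CI: t* = 2.429, (39.04, 53.36), width = 2 · t* · s/√n = 14.31

The 98% CI is wider by 14.31 - 11.93 = 2.38.
Higher confidence requires a wider interval.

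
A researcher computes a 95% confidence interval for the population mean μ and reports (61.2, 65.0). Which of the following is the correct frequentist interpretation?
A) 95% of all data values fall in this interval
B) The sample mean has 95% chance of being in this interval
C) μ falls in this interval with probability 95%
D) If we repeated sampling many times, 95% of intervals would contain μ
D

A) Wrong — a CI is about the parameter μ, not individual data values.
B) Wrong — x̄ is observed and sits in the interval by construction.
C) Wrong — μ is fixed; the randomness lives in the interval, not in μ.
D) Correct — this is the frequentist long-run coverage interpretation.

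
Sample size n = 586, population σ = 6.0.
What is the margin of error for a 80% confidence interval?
Margin of error = 0.32

Margin of error = z* · σ/√n
= 1.282 · 6.0/√586
= 1.282 · 6.0/24.2074
= 0.32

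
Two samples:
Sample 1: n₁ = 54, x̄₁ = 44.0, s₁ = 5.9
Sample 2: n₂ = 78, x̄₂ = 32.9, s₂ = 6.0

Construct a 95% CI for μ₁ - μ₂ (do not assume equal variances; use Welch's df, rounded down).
(9.02, 13.18)

Difference: x̄₁ - x̄₂ = 11.10
SE = √(s₁²/n₁ + s₂²/n₂) = √(5.9²/54 + 6.0²/78) = 1.0517
df = 115.36 → 115 (Welch–Satterthwaite, rounded down)
t* = 1.981

CI: 11.10 ± 1.981 · 1.0517 = 11.10 ± 2.08 = (9.02, 13.18)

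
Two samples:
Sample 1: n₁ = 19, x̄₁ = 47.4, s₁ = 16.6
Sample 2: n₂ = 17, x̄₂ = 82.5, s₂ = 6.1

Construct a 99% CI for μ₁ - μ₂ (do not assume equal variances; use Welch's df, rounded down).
(-46.57, -23.63)

Difference: x̄₁ - x̄₂ = -35.10
SE = √(s₁²/n₁ + s₂²/n₂) = √(16.6²/19 + 6.1²/17) = 4.0856
df = 23.25 → 23 (Welch–Satterthwaite, rounded down)
t* = 2.807

CI: -35.10 ± 2.807 · 4.0856 = -35.10 ± 11.47 = (-46.57, -23.63)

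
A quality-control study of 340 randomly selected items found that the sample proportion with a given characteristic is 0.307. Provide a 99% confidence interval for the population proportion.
(0.243, 0.371)

Proportion CI:
SE = √(p̂(1-p̂)/n) = √(0.307 · 0.693 / 340) = 0.02501

z* = 2.576
Margin = z* · SE = 2.576 · 0.02501 = 0.0644

CI: 0.307 ± 0.0644 = (0.243, 0.371)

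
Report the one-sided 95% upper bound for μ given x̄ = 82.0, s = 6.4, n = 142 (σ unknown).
μ ≤ 82.89

Upper bound (one-sided):
t* = 1.656 (one-sided for 95%)
Upper bound = x̄ + t* · s/√n = 82.0 + 1.656 · 6.4/√142 = 82.89

We are 95% confident that μ ≤ 82.89.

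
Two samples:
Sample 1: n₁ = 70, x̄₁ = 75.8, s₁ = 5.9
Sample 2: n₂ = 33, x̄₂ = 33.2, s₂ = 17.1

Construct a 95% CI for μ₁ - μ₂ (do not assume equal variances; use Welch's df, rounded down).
(36.39, 48.81)

Difference: x̄₁ - x̄₂ = 42.60
SE = √(s₁²/n₁ + s₂²/n₂) = √(5.9²/70 + 17.1²/33) = 3.0591
df = 35.64 → 35 (Welch–Satterthwaite, rounded down)
t* = 2.030

CI: 42.60 ± 2.030 · 3.0591 = 42.60 ± 6.21 = (36.39, 48.81)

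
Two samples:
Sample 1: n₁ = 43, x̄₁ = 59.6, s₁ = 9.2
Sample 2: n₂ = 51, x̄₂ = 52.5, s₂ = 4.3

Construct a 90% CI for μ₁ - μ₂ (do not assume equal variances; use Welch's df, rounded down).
(4.55, 9.65)

Difference: x̄₁ - x̄₂ = 7.10
SE = √(s₁²/n₁ + s₂²/n₂) = √(9.2²/43 + 4.3²/51) = 1.5267
df = 57.26 → 57 (Welch–Satterthwaite, rounded down)
t* = 1.672

CI: 7.10 ± 1.672 · 1.5267 = 7.10 ± 2.55 = (4.55, 9.65)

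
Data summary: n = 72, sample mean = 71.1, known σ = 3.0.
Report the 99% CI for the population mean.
(70.19, 72.01)

z-interval (σ known):
z* = 2.576 for 99% confidence

Margin of error = z* · σ/√n = 2.576 · 3.0/√72 = 0.91

CI: (71.1 - 0.91, 71.1 + 0.91) = (70.19, 72.01)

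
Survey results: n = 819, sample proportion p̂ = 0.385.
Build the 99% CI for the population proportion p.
(0.341, 0.429)

Proportion CI:
SE = √(p̂(1-p̂)/n) = √(0.385 · 0.615 / 819) = 0.01700

z* = 2.576
Margin = z* · SE = 2.576 · 0.01700 = 0.0438

CI: 0.385 ± 0.0438 = (0.341, 0.429)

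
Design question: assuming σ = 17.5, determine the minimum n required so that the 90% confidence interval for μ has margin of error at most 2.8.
n ≥ 106

For margin E ≤ 2.8:
n ≥ (z* · σ / E)²
n ≥ (1.645 · 17.5 / 2.8)²
n ≥ 105.70

Minimum n = 106 (rounding up)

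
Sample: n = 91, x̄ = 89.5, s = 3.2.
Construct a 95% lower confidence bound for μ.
μ ≥ 88.94

Lower bound (one-sided):
t* = 1.662 (one-sided for 95%)
Lower bound = x̄ - t* · s/√n = 89.5 - 1.662 · 3.2/√91 = 88.94

We are 95% confident that μ ≥ 88.94.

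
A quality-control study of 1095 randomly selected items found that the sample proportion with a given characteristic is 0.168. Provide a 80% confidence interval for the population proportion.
(0.154, 0.182)

Proportion CI:
SE = √(p̂(1-p̂)/n) = √(0.168 · 0.832 / 1095) = 0.01130

z* = 1.282
Margin = z* · SE = 1.282 · 0.01130 = 0.0145

CI: 0.168 ± 0.0145 = (0.154, 0.182)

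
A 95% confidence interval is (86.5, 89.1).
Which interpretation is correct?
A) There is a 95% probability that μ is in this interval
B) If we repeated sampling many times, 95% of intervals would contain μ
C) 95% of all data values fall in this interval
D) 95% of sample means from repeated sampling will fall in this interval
B

A) Wrong — μ is fixed; the randomness lives in the interval, not in μ.
B) Correct — this is the frequentist long-run coverage interpretation.
C) Wrong — a CI is about the parameter μ, not individual data values.
D) Wrong — coverage applies to intervals containing μ, not to future x̄ values.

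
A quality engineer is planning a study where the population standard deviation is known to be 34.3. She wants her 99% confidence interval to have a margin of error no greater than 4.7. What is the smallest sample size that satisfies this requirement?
n ≥ 354

For margin E ≤ 4.7:
n ≥ (z* · σ / E)²
n ≥ (2.576 · 34.3 / 4.7)²
n ≥ 353.41

Minimum n = 354 (rounding up)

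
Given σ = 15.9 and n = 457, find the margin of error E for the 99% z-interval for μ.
Margin of error = 1.92

Margin of error = z* · σ/√n
= 2.576 · 15.9/√457
= 2.576 · 15.9/21.3776
= 1.92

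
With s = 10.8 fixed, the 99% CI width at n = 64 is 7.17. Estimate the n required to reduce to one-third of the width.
n ≈ 576

CI width ∝ 1/√n
To reduce width by factor 3, need √n to grow by 3 → need 3² = 9 times as many samples.

Current: n = 64, width = 7.17
New: n = 576, width ≈ 2.33

Width reduced by factor of 7.17/2.33 = 3.08.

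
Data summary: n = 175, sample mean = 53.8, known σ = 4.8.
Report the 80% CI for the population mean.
(53.33, 54.27)

z-interval (σ known):
z* = 1.282 for 80% confidence

Margin of error = z* · σ/√n = 1.282 · 4.8/√175 = 0.47

CI: (53.8 - 0.47, 53.8 + 0.47) = (53.33, 54.27)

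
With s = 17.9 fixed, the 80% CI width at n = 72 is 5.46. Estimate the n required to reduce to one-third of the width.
n ≈ 648

CI width ∝ 1/√n
To reduce width by factor 3, need √n to grow by 3 → need 3² = 9 times as many samples.

Current: n = 72, width = 5.46
New: n = 648, width ≈ 1.80

Width reduced by factor of 5.46/1.80 = 3.03.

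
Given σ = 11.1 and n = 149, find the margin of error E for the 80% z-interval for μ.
Margin of error = 1.17

Margin of error = z* · σ/√n
= 1.282 · 11.1/√149
= 1.282 · 11.1/12.2066
= 1.17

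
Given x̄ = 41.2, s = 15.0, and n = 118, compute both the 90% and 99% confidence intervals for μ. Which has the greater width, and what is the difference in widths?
99% CI is wider by 2.65

df = 117
90% CI: t* = 1.658, (38.91, 43.49), width = 2 · t* · s/√n = 4.58
99% CI: t* = 2.619, (37.58, 44.82), width = 2 · t* · s/√n = 7.23

The 99% CI is wider by 7.23 - 4.58 = 2.65.
Higher confidence requires a wider interval.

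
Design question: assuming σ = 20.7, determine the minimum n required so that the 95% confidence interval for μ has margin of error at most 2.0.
n ≥ 412

For margin E ≤ 2.0:
n ≥ (z* · σ / E)²
n ≥ (1.960 · 20.7 / 2.0)²
n ≥ 411.52

Minimum n = 412 (rounding up)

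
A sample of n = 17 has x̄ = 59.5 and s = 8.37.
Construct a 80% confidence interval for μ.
(56.79, 62.21)

t-interval (σ unknown):
df = n - 1 = 16
t* = 1.337 for 80% confidence

Margin of error = t* · s/√n = 1.337 · 8.37/√17 = 2.71

CI: (56.79, 62.21)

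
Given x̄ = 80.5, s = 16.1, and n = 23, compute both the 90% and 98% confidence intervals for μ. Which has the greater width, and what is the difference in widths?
98% CI is wider by 5.31

df = 22
90% CI: t* = 1.717, (74.74, 86.26), width = 2 · t* · s/√n = 11.53
98% CI: t* = 2.508, (72.08, 88.92), width = 2 · t* · s/√n = 16.84

The 98% CI is wider by 16.84 - 11.53 = 5.31.
Higher confidence requires a wider interval.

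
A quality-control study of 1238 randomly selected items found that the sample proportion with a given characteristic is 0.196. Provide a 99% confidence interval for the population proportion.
(0.167, 0.225)

Proportion CI:
SE = √(p̂(1-p̂)/n) = √(0.196 · 0.804 / 1238) = 0.01128

z* = 2.576
Margin = z* · SE = 2.576 · 0.01128 = 0.0291

CI: 0.196 ± 0.0291 = (0.167, 0.225)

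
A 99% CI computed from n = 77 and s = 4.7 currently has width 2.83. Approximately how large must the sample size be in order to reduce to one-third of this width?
n ≈ 693

CI width ∝ 1/√n
To reduce width by factor 3, need √n to grow by 3 → need 3² = 9 times as many samples.

Current: n = 77, width = 2.83
New: n = 693, width ≈ 0.92

Width reduced by factor of 2.83/0.92 = 3.08.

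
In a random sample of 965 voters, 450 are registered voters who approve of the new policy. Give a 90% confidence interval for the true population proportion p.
(0.440, 0.493)

Proportion CI:
p̂ = 450/965 = 0.46632
SE = √(p̂(1-p̂)/n) = √(0.46632 · 0.53368 / 965) = 0.01606

z* = 1.645
Margin = z* · SE = 1.645 · 0.01606 = 0.0264

CI: 0.46632 ± 0.0264 = (0.440, 0.493)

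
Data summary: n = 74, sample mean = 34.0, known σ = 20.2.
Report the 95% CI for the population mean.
(29.40, 38.60)

z-interval (σ known):
z* = 1.960 for 95% confidence

Margin of error = z* · σ/√n = 1.960 · 20.2/√74 = 4.60

CI: (34.0 - 4.60, 34.0 + 4.60) = (29.40, 38.60)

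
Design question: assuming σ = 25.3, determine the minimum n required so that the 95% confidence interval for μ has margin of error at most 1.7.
n ≥ 851

For margin E ≤ 1.7:
n ≥ (z* · σ / E)²
n ≥ (1.960 · 25.3 / 1.7)²
n ≥ 850.85

Minimum n = 851 (rounding up)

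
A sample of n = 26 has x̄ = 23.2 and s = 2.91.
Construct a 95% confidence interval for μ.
(22.02, 24.38)

t-interval (σ unknown):
df = n - 1 = 25
t* = 2.060 for 95% confidence

Margin of error = t* · s/√n = 2.060 · 2.91/√26 = 1.18

CI: (22.02, 24.38)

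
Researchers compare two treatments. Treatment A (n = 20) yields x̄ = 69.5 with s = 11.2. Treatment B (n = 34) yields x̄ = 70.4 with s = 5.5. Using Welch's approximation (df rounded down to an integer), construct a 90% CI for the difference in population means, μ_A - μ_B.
(-5.48, 3.68)

Difference: x̄₁ - x̄₂ = -0.90
SE = √(s₁²/n₁ + s₂²/n₂) = √(11.2²/20 + 5.5²/34) = 2.6761
df = 24.49 → 24 (Welch–Satterthwaite, rounded down)
t* = 1.711

CI: -0.90 ± 1.711 · 2.6761 = -0.90 ± 4.58 = (-5.48, 3.68)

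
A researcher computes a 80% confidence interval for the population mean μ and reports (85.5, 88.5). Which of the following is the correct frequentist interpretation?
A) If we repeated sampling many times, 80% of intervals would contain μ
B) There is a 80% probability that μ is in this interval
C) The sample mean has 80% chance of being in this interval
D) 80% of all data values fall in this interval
A

A) Correct — this is the frequentist long-run coverage interpretation.
B) Wrong — μ is fixed; the randomness lives in the interval, not in μ.
C) Wrong — x̄ is observed and sits in the interval by construction.
D) Wrong — a CI is about the parameter μ, not individual data values.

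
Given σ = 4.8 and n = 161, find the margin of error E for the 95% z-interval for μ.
Margin of error = 0.74

Margin of error = z* · σ/√n
= 1.960 · 4.8/√161
= 1.960 · 4.8/12.6886
= 0.74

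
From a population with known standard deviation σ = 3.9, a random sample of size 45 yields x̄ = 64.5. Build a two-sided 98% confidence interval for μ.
(63.15, 65.85)

z-interval (σ known):
z* = 2.326 for 98% confidence

Margin of error = z* · σ/√n = 2.326 · 3.9/√45 = 1.35

CI: (64.5 - 1.35, 64.5 + 1.35) = (63.15, 65.85)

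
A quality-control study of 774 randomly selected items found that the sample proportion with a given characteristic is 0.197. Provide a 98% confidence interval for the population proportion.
(0.164, 0.230)

Proportion CI:
SE = √(p̂(1-p̂)/n) = √(0.197 · 0.803 / 774) = 0.01430

z* = 2.326
Margin = z* · SE = 2.326 · 0.01430 = 0.0333

CI: 0.197 ± 0.0333 = (0.164, 0.230)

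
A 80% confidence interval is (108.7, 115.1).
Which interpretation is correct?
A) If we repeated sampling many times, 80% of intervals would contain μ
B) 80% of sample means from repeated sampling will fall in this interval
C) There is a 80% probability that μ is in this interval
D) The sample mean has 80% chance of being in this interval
A

A) Correct — this is the frequentist long-run coverage interpretation.
B) Wrong — coverage applies to intervals containing μ, not to future x̄ values.
C) Wrong — μ is fixed; the randomness lives in the interval, not in μ.
D) Wrong — x̄ is observed and sits in the interval by construction.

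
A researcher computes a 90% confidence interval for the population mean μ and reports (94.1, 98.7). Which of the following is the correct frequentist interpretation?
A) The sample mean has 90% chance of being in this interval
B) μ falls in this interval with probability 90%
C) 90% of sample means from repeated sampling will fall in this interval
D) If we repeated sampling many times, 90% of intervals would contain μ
D

A) Wrong — x̄ is observed and sits in the interval by construction.
B) Wrong — μ is fixed; the randomness lives in the interval, not in μ.
C) Wrong — coverage applies to intervals containing μ, not to future x̄ values.
D) Correct — this is the frequentist long-run coverage interpretation.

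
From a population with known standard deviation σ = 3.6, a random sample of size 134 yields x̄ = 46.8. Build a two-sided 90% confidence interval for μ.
(46.29, 47.31)

z-interval (σ known):
z* = 1.645 for 90% confidence

Margin of error = z* · σ/√n = 1.645 · 3.6/√134 = 0.51

CI: (46.8 - 0.51, 46.8 + 0.51) = (46.29, 47.31)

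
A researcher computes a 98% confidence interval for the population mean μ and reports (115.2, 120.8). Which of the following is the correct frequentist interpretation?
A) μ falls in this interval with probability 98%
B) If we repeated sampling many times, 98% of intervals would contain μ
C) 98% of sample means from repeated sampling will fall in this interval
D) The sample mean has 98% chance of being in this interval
B

A) Wrong — μ is fixed; the randomness lives in the interval, not in μ.
B) Correct — this is the frequentist long-run coverage interpretation.
C) Wrong — coverage applies to intervals containing μ, not to future x̄ values.
D) Wrong — x̄ is observed and sits in the interval by construction.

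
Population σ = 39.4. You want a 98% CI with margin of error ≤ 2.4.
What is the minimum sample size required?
n ≥ 1459

For margin E ≤ 2.4:
n ≥ (z* · σ / E)²
n ≥ (2.326 · 39.4 / 2.4)²
n ≥ 1458.11

Minimum n = 1459 (rounding up)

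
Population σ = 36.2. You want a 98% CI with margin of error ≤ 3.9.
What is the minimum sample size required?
n ≥ 467

For margin E ≤ 3.9:
n ≥ (z* · σ / E)²
n ≥ (2.326 · 36.2 / 3.9)²
n ≥ 466.13

Minimum n = 467 (rounding up)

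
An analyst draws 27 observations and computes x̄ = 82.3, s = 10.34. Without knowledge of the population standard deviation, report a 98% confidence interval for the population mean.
(77.37, 87.23)

t-interval (σ unknown):
df = n - 1 = 26
t* = 2.479 for 98% confidence

Margin of error = t* · s/√n = 2.479 · 10.34/√27 = 4.93

CI: (77.37, 87.23)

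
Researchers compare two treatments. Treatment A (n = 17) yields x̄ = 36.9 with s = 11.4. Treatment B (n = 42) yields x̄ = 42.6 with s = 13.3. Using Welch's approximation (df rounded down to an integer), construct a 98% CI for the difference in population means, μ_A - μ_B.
(-14.11, 2.71)

Difference: x̄₁ - x̄₂ = -5.70
SE = √(s₁²/n₁ + s₂²/n₂) = √(11.4²/17 + 13.3²/42) = 3.4433
df = 34.41 → 34 (Welch–Satterthwaite, rounded down)
t* = 2.441

CI: -5.70 ± 2.441 · 3.4433 = -5.70 ± 8.41 = (-14.11, 2.71)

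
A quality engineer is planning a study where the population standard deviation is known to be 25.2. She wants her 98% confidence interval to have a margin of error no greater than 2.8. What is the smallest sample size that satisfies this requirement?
n ≥ 439

For margin E ≤ 2.8:
n ≥ (z* · σ / E)²
n ≥ (2.326 · 25.2 / 2.8)²
n ≥ 438.23

Minimum n = 439 (rounding up)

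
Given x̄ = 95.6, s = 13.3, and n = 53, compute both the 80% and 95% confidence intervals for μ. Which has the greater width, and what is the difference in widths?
95% CI is wider by 2.59

df = 52
80% CI: t* = 1.298, (93.23, 97.97), width = 2 · t* · s/√n = 4.74
95% CI: t* = 2.007, (91.93, 99.27), width = 2 · t* · s/√n = 7.33

The 95% CI is wider by 7.33 - 4.74 = 2.59.
Higher confidence requires a wider interval.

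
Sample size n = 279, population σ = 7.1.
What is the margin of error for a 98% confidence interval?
Margin of error = 0.99

Margin of error = z* · σ/√n
= 2.326 · 7.1/√279
= 2.326 · 7.1/16.7033
= 0.99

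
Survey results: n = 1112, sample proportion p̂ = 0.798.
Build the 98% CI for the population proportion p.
(0.770, 0.826)

Proportion CI:
SE = √(p̂(1-p̂)/n) = √(0.798 · 0.202 / 1112) = 0.01204

z* = 2.326
Margin = z* · SE = 2.326 · 0.01204 = 0.0280

CI: 0.798 ± 0.0280 = (0.770, 0.826)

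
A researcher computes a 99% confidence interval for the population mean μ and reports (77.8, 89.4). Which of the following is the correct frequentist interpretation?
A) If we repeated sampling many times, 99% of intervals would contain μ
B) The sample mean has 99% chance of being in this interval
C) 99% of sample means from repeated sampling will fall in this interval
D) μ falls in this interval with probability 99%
A

A) Correct — this is the frequentist long-run coverage interpretation.
B) Wrong — x̄ is observed and sits in the interval by construction.
C) Wrong — coverage applies to intervals containing μ, not to future x̄ values.
D) Wrong — μ is fixed; the randomness lives in the interval, not in μ.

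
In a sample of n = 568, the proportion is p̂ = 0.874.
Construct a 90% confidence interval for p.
(0.851, 0.897)

Proportion CI:
SE = √(p̂(1-p̂)/n) = √(0.874 · 0.126 / 568) = 0.01392

z* = 1.645
Margin = z* · SE = 1.645 · 0.01392 = 0.0229

CI: 0.874 ± 0.0229 = (0.851, 0.897)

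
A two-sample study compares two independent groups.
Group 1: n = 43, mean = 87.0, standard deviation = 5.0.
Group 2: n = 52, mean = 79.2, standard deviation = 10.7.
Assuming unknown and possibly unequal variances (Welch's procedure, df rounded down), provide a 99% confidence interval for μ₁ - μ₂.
(3.39, 12.21)

Difference: x̄₁ - x̄₂ = 7.80
SE = √(s₁²/n₁ + s₂²/n₂) = √(5.0²/43 + 10.7²/52) = 1.6683
df = 75.13 → 75 (Welch–Satterthwaite, rounded down)
t* = 2.643

CI: 7.80 ± 2.643 · 1.6683 = 7.80 ± 4.41 = (3.39, 12.21)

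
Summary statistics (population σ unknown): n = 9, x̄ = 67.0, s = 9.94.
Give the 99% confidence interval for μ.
(55.88, 78.12)

t-interval (σ unknown):
df = n - 1 = 8
t* = 3.355 for 99% confidence

Margin of error = t* · s/√n = 3.355 · 9.94/√9 = 11.12

CI: (55.88, 78.12)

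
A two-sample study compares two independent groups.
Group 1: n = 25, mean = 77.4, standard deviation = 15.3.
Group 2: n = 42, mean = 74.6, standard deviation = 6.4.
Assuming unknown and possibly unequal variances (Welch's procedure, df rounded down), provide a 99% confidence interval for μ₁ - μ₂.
(-6.06, 11.66)

Difference: x̄₁ - x̄₂ = 2.80
SE = √(s₁²/n₁ + s₂²/n₂) = √(15.3²/25 + 6.4²/42) = 3.2154
df = 29.08 → 29 (Welch–Satterthwaite, rounded down)
t* = 2.756

CI: 2.80 ± 2.756 · 3.2154 = 2.80 ± 8.86 = (-6.06, 11.66)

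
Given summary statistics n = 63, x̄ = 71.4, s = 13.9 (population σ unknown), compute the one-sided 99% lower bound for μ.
μ ≥ 67.22

Lower bound (one-sided):
t* = 2.388 (one-sided for 99%)
Lower bound = x̄ - t* · s/√n = 71.4 - 2.388 · 13.9/√63 = 67.22

We are 99% confident that μ ≥ 67.22.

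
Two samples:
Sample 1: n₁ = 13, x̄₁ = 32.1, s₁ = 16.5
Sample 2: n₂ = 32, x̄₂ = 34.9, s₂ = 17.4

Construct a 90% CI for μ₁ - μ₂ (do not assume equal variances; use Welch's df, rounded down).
(-12.25, 6.65)

Difference: x̄₁ - x̄₂ = -2.80
SE = √(s₁²/n₁ + s₂²/n₂) = √(16.5²/13 + 17.4²/32) = 5.5139
df = 23.44 → 23 (Welch–Satterthwaite, rounded down)
t* = 1.714

CI: -2.80 ± 1.714 · 5.5139 = -2.80 ± 9.45 = (-12.25, 6.65)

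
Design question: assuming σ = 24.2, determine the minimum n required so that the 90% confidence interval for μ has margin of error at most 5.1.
n ≥ 61

For margin E ≤ 5.1:
n ≥ (z* · σ / E)²
n ≥ (1.645 · 24.2 / 5.1)²
n ≥ 60.93

Minimum n = 61 (rounding up)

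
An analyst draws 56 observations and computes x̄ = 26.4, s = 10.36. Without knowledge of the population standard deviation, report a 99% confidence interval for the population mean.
(22.71, 30.09)

t-interval (σ unknown):
df = n - 1 = 55
t* = 2.668 for 99% confidence

Margin of error = t* · s/√n = 2.668 · 10.36/√56 = 3.69

CI: (22.71, 30.09)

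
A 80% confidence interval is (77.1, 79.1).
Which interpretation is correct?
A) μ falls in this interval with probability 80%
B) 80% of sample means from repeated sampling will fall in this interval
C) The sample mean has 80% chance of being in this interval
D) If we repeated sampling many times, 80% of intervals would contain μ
D

A) Wrong — μ is fixed; the randomness lives in the interval, not in μ.
B) Wrong — coverage applies to intervals containing μ, not to future x̄ values.
C) Wrong — x̄ is observed and sits in the interval by construction.
D) Correct — this is the frequentist long-run coverage interpretation.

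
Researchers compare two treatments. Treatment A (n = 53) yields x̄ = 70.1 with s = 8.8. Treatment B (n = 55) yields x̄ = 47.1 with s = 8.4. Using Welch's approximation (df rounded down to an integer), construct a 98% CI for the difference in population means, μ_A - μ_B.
(19.09, 26.91)

Difference: x̄₁ - x̄₂ = 23.00
SE = √(s₁²/n₁ + s₂²/n₂) = √(8.8²/53 + 8.4²/55) = 1.6565
df = 105.26 → 105 (Welch–Satterthwaite, rounded down)
t* = 2.362

CI: 23.00 ± 2.362 · 1.6565 = 23.00 ± 3.91 = (19.09, 26.91)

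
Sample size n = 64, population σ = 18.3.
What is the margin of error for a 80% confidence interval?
Margin of error = 2.93

Margin of error = z* · σ/√n
= 1.282 · 18.3/√64
= 1.282 · 18.3/8.0000
= 2.93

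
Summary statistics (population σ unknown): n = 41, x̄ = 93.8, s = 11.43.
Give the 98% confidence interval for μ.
(89.47, 98.13)

t-interval (σ unknown):
df = n - 1 = 40
t* = 2.423 for 98% confidence

Margin of error = t* · s/√n = 2.423 · 11.43/√41 = 4.33

CI: (89.47, 98.13)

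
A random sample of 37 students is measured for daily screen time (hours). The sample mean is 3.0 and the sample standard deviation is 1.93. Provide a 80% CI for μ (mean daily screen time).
(2.59, 3.41)

t-interval (σ unknown):
df = n - 1 = 36
t* = 1.306 for 80% confidence

Margin of error = t* · s/√n = 1.306 · 1.93/√37 = 0.41

CI: (2.59, 3.41)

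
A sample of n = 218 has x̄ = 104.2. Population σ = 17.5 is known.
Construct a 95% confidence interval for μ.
(101.88, 106.52)

z-interval (σ known):
z* = 1.960 for 95% confidence

Margin of error = z* · σ/√n = 1.960 · 17.5/√218 = 2.32

CI: (104.2 - 2.32, 104.2 + 2.32) = (101.88, 106.52)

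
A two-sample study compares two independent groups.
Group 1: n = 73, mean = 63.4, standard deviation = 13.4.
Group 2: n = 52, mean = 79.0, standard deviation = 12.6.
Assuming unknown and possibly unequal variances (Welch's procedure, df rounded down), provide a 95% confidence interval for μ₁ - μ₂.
(-20.25, -10.95)

Difference: x̄₁ - x̄₂ = -15.60
SE = √(s₁²/n₁ + s₂²/n₂) = √(13.4²/73 + 12.6²/52) = 2.3479
df = 113.91 → 113 (Welch–Satterthwaite, rounded down)
t* = 1.981

CI: -15.60 ± 1.981 · 2.3479 = -15.60 ± 4.65 = (-20.25, -10.95)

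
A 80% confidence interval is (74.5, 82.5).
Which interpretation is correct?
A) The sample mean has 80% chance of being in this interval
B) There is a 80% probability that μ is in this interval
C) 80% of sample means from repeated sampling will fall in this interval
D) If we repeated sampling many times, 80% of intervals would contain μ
D

A) Wrong — x̄ is observed and sits in the interval by construction.
B) Wrong — μ is fixed; the randomness lives in the interval, not in μ.
C) Wrong — coverage applies to intervals containing μ, not to future x̄ values.
D) Correct — this is the frequentist long-run coverage interpretation.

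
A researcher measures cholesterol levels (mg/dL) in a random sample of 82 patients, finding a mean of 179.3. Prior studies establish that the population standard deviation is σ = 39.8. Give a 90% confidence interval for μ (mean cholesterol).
(172.07, 186.53)

z-interval (σ known):
z* = 1.645 for 90% confidence

Margin of error = z* · σ/√n = 1.645 · 39.8/√82 = 7.23

CI: (179.3 - 7.23, 179.3 + 7.23) = (172.07, 186.53)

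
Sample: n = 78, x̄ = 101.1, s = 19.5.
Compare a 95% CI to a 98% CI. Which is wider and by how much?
98% CI is wider by 1.70

df = 77
95% CI: t* = 1.991, (96.70, 105.50), width = 2 · t* · s/√n = 8.79
98% CI: t* = 2.376, (95.85, 106.35), width = 2 · t* · s/√n = 10.49

The 98% CI is wider by 10.49 - 8.79 = 1.70.
Higher confidence requires a wider interval.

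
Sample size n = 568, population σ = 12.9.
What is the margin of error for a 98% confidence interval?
Margin of error = 1.26

Margin of error = z* · σ/√n
= 2.326 · 12.9/√568
= 2.326 · 12.9/23.8328
= 1.26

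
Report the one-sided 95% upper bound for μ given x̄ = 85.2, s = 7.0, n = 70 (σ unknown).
μ ≤ 86.59

Upper bound (one-sided):
t* = 1.667 (one-sided for 95%)
Upper bound = x̄ + t* · s/√n = 85.2 + 1.667 · 7.0/√70 = 86.59

We are 95% confident that μ ≤ 86.59.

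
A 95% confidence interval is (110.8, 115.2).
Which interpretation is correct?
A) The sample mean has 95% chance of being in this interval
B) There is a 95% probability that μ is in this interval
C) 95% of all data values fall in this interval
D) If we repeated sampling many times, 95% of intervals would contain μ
D

A) Wrong — x̄ is observed and sits in the interval by construction.
B) Wrong — μ is fixed; the randomness lives in the interval, not in μ.
C) Wrong — a CI is about the parameter μ, not individual data values.
D) Correct — this is the frequentist long-run coverage interpretation.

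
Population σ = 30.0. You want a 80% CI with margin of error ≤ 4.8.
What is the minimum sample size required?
n ≥ 65

For margin E ≤ 4.8:
n ≥ (z* · σ / E)²
n ≥ (1.282 · 30.0 / 4.8)²
n ≥ 64.20

Minimum n = 65 (rounding up)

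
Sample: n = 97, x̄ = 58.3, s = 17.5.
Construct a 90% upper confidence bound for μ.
μ ≤ 60.59

Upper bound (one-sided):
t* = 1.290 (one-sided for 90%)
Upper bound = x̄ + t* · s/√n = 58.3 + 1.290 · 17.5/√97 = 60.59

We are 90% confident that μ ≤ 60.59.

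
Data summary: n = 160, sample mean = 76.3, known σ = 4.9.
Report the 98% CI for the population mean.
(75.40, 77.20)

z-interval (σ known):
z* = 2.326 for 98% confidence

Margin of error = z* · σ/√n = 2.326 · 4.9/√160 = 0.90

CI: (76.3 - 0.90, 76.3 + 0.90) = (75.40, 77.20)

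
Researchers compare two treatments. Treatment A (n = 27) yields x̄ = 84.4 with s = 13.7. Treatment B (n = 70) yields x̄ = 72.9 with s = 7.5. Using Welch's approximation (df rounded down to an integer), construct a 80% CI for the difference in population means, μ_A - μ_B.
(7.85, 15.15)

Difference: x̄₁ - x̄₂ = 11.50
SE = √(s₁²/n₁ + s₂²/n₂) = √(13.7²/27 + 7.5²/70) = 2.7848
df = 32.20 → 32 (Welch–Satterthwaite, rounded down)
t* = 1.309

CI: 11.50 ± 1.309 · 2.7848 = 11.50 ± 3.65 = (7.85, 15.15)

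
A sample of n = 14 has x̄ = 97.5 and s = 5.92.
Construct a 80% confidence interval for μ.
(95.36, 99.64)

t-interval (σ unknown):
df = n - 1 = 13
t* = 1.350 for 80% confidence

Margin of error = t* · s/√n = 1.350 · 5.92/√14 = 2.14

CI: (95.36, 99.64)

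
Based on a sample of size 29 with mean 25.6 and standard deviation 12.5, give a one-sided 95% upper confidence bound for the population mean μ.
μ ≤ 29.55

Upper bound (one-sided):
t* = 1.701 (one-sided for 95%)
Upper bound = x̄ + t* · s/√n = 25.6 + 1.701 · 12.5/√29 = 29.55

We are 95% confident that μ ≤ 29.55.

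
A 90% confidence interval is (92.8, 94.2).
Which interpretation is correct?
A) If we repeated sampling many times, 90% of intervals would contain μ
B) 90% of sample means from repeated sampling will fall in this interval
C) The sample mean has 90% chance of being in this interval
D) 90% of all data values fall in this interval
A

A) Correct — this is the frequentist long-run coverage interpretation.
B) Wrong — coverage applies to intervals containing μ, not to future x̄ values.
C) Wrong — x̄ is observed and sits in the interval by construction.
D) Wrong — a CI is about the parameter μ, not individual data values.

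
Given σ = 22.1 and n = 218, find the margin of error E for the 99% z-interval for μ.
Margin of error = 3.86

Margin of error = z* · σ/√n
= 2.576 · 22.1/√218
= 2.576 · 22.1/14.7648
= 3.86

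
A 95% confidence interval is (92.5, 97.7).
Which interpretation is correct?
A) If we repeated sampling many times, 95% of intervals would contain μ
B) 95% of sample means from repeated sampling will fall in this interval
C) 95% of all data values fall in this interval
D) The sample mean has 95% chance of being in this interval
A

A) Correct — this is the frequentist long-run coverage interpretation.
B) Wrong — coverage applies to intervals containing μ, not to future x̄ values.
C) Wrong — a CI is about the parameter μ, not individual data values.
D) Wrong — x̄ is observed and sits in the interval by construction.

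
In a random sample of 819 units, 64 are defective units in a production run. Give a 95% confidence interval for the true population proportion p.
(0.060, 0.097)

Proportion CI:
p̂ = 64/819 = 0.07814
SE = √(p̂(1-p̂)/n) = √(0.07814 · 0.92186 / 819) = 0.00938

z* = 1.960
Margin = z* · SE = 1.960 · 0.00938 = 0.0184

CI: 0.07814 ± 0.0184 = (0.060, 0.097)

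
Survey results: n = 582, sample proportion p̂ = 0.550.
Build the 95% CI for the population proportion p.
(0.510, 0.590)

Proportion CI:
SE = √(p̂(1-p̂)/n) = √(0.550 · 0.450 / 582) = 0.02062

z* = 1.960
Margin = z* · SE = 1.960 · 0.02062 = 0.0404

CI: 0.550 ± 0.0404 = (0.510, 0.590)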